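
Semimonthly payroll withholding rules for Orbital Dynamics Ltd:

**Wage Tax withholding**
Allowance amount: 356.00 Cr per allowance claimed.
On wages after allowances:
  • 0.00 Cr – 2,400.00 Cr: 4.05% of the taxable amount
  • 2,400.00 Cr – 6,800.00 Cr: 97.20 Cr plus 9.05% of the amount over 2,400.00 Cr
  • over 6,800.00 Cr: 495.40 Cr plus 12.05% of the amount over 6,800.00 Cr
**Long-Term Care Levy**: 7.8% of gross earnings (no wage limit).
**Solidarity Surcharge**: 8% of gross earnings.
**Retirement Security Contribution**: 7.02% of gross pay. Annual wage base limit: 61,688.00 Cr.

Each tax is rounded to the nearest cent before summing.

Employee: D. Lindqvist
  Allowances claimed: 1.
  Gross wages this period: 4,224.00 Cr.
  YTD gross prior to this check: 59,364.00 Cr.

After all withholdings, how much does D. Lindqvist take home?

Wage Tax: taxable = 4,224.00 Cr − 1×356.00 Cr = 3,868.00 Cr
  97.20 Cr + 9.05% × (3,868.00 Cr − 2,400.00 Cr) = 97.20 Cr + 9.05% × 1,468.00 Cr = 230.05 Cr
Long-Term Care Levy: 7.8% × 4,224.00 Cr = 329.47 Cr
Solidarity Surcharge: 8% × 4,224.00 Cr = 337.92 Cr
Retirement Security Contribution: cap 61,688.00 Cr − YTD 59,364.00 Cr = 2,324.00 Cr subject; 7.02% × 2,324.00 Cr = 163.14 Cr
Total withheld: 230.05 Cr + 329.47 Cr + 337.92 Cr + 163.14 Cr = 1,060.58 Cr
Net pay: 4,224.00 Cr − 1,060.58 Cr = 3,163.42 Cr

3,163.42 Cr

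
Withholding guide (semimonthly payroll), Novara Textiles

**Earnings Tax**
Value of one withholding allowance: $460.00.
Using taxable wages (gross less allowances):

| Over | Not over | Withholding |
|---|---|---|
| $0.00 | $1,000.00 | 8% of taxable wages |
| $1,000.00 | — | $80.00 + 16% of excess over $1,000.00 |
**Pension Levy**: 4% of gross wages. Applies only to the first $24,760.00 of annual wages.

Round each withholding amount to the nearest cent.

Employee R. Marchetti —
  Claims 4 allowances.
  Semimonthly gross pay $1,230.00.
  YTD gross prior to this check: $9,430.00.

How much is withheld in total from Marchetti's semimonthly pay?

$49.20

Earnings Tax: taxable = $1,230.00 − 4×$460.00 = $-610.00
  Taxable ≤ 0 → $0.00
Pension Levy: 4% × $1,230.00 = $49.20
Total: $0.00 + $49.20 = $49.20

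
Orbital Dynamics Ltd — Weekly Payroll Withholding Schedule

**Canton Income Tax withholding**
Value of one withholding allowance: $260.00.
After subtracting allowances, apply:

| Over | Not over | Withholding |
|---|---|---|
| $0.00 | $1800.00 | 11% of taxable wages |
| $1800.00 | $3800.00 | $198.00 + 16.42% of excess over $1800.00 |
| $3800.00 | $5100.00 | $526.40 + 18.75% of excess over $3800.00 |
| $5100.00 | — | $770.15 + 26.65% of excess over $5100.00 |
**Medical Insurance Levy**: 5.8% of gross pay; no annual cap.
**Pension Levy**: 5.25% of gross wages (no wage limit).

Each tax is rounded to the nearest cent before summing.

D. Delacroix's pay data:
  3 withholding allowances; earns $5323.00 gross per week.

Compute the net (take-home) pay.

$4069.10

Canton Income Tax: taxable = $5323.00 − 3×$260.00 = $4543.00
  $526.40 + 18.75% × ($4543.00 − $3800.00) = $526.40 + 18.75% × $743.00 = $665.71
Medical Insurance Levy: 5.8% × $5323.00 = $308.73
Pension Levy: 5.25% × $5323.00 = $279.46
Total withheld: $665.71 + $308.73 + $279.46 = $1253.90
Net pay: $5323.00 − $1253.90 = $4069.10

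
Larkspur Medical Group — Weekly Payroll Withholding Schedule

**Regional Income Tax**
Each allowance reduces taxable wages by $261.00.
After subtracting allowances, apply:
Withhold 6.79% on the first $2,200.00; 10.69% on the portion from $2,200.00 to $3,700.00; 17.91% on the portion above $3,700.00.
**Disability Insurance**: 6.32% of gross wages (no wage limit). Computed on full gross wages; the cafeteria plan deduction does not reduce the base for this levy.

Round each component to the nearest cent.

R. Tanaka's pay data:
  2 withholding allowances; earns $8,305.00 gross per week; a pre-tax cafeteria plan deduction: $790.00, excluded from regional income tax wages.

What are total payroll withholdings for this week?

$1,424.39

Regional Income Tax: taxable = $8,305.00 − $790.00 − 2×$261.00 = $6,993.00
  $309.73 + 17.91% × ($6,993.00 − $3,700.00) = $309.73 + 17.91% × $3,293.00 = $899.51
Disability Insurance: 6.32% × $8,305.00 = $524.88
Total: $899.51 + $524.88 = $1,424.39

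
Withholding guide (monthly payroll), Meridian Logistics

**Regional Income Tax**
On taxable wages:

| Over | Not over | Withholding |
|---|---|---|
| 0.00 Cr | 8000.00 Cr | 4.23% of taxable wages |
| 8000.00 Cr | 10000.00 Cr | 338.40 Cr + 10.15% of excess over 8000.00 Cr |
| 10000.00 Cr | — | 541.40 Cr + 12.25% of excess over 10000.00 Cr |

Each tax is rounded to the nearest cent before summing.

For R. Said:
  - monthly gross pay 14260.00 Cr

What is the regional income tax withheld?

Regional Income Tax: taxable = 14260.00 Cr
  541.40 Cr + 12.25% × (14260.00 Cr − 10000.00 Cr) = 541.40 Cr + 12.25% × 4260.00 Cr = 1063.25 Cr

1063.25 Cr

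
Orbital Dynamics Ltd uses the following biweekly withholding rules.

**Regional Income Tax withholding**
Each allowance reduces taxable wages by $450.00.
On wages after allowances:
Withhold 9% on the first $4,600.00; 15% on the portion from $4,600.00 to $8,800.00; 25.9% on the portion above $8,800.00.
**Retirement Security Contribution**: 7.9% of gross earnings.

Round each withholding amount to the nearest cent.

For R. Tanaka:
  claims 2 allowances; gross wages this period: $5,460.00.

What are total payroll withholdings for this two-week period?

$841.74

Regional Income Tax: taxable = $5,460.00 − 2×$450.00 = $4,560.00
  9% × $4,560.00 = $410.40
Retirement Security Contribution: 7.9% × $5,460.00 = $431.34
Total: $410.40 + $431.34 = $841.74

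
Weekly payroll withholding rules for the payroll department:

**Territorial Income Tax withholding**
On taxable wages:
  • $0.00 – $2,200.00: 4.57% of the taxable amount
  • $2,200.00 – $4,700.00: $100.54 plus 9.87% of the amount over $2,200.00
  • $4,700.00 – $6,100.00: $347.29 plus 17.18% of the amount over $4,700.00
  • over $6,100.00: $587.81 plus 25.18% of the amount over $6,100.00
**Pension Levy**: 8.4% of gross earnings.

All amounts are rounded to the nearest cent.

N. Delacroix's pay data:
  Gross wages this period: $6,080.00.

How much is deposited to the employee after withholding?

$4,984.91

Territorial Income Tax: taxable = $6,080.00
  $347.29 + 17.18% × ($6,080.00 − $4,700.00) = $347.29 + 17.18% × $1,380.00 = $584.37
Pension Levy: 8.4% × $6,080.00 = $510.72
Total withheld: $584.37 + $510.72 = $1,095.09
Net pay: $6,080.00 − $1,095.09 = $4,984.91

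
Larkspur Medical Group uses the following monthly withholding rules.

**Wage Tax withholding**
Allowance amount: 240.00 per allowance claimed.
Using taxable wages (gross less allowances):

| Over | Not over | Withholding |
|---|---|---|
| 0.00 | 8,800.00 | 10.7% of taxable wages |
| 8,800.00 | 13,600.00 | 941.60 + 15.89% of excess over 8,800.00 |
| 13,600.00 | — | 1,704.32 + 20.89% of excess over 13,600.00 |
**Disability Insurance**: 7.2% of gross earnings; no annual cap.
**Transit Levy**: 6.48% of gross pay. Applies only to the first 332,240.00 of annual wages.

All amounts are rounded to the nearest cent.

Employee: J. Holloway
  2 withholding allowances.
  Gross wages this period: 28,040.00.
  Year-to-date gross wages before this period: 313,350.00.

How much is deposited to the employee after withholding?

Wage Tax: taxable = 28,040.00 − 2×240.00 = 27,560.00
  1,704.32 + 20.89% × (27,560.00 − 13,600.00) = 1,704.32 + 20.89% × 13,960.00 = 4,620.56
Disability Insurance: 7.2% × 28,040.00 = 2,018.88
Transit Levy: cap 332,240.00 − YTD 313,350.00 = 18,890.00 subject; 6.48% × 18,890.00 = 1,224.07
Total withheld: 4,620.56 + 2,018.88 + 1,224.07 = 7,863.51
Net pay: 28,040.00 − 7,863.51 = 20,176.49

20,176.49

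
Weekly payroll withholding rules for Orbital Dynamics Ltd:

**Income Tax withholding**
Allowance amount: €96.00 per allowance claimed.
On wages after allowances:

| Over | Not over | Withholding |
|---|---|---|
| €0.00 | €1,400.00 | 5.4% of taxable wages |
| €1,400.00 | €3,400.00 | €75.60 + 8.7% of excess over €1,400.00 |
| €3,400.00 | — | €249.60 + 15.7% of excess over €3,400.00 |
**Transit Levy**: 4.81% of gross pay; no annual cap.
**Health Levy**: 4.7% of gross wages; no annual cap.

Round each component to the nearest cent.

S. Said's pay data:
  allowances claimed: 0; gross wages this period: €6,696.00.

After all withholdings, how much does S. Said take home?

Income Tax: taxable = €6,696.00
  €249.60 + 15.7% × (€6,696.00 − €3,400.00) = €249.60 + 15.7% × €3,296.00 = €767.07
Transit Levy: 4.81% × €6,696.00 = €322.08
Health Levy: 4.7% × €6,696.00 = €314.71
Total withheld: €767.07 + €322.08 + €314.71 = €1,403.86
Net pay: €6,696.00 − €1,403.86 = €5,292.14

€5,292.14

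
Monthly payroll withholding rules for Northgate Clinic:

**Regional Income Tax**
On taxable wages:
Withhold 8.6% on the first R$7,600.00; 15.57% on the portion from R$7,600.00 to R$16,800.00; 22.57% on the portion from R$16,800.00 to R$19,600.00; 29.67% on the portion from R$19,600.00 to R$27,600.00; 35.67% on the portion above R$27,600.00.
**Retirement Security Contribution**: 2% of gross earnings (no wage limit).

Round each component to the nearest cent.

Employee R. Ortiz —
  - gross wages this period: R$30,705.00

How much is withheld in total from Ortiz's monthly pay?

Regional Income Tax: taxable = R$30,705.00
  R$5,091.60 + 35.67% × (R$30,705.00 − R$27,600.00) = R$5,091.60 + 35.67% × R$3,105.00 = R$6,199.15
Retirement Security Contribution: 2% × R$30,705.00 = R$614.10
Total: R$6,199.15 + R$614.10 = R$6,813.25

R$6,813.25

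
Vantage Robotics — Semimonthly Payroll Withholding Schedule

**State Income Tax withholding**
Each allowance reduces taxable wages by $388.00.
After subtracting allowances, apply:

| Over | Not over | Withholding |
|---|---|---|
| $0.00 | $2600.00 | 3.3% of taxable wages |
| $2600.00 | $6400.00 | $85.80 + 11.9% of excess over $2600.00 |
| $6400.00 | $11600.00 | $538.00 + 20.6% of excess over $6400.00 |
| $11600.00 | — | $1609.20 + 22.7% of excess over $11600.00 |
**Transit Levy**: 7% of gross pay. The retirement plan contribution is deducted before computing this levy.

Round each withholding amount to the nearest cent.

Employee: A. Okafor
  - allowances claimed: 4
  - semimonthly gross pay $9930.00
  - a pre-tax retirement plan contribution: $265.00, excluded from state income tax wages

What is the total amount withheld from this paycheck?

State Income Tax: taxable = $9930.00 − $265.00 − 4×$388.00 = $8113.00
  $538.00 + 20.6% × ($8113.00 − $6400.00) = $538.00 + 20.6% × $1713.00 = $890.88
Transit Levy: 7% × $9665.00 = $676.55
Total: $890.88 + $676.55 = $1567.43

$1567.43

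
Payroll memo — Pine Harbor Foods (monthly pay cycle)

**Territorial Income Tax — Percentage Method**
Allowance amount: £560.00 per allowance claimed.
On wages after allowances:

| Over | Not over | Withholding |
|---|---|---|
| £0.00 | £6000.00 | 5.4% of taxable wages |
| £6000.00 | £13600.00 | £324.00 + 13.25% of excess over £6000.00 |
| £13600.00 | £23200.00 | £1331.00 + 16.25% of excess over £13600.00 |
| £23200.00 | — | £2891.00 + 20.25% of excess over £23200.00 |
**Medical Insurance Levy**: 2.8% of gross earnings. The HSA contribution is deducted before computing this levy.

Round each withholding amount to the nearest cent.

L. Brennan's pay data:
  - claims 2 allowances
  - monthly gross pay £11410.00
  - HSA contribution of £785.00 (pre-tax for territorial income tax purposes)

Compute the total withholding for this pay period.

£1085.91

Territorial Income Tax: taxable = £11410.00 − £785.00 − 2×£560.00 = £9505.00
  £324.00 + 13.25% × (£9505.00 − £6000.00) = £324.00 + 13.25% × £3505.00 = £788.41
Medical Insurance Levy: 2.8% × £10625.00 = £297.50
Total: £788.41 + £297.50 = £1085.91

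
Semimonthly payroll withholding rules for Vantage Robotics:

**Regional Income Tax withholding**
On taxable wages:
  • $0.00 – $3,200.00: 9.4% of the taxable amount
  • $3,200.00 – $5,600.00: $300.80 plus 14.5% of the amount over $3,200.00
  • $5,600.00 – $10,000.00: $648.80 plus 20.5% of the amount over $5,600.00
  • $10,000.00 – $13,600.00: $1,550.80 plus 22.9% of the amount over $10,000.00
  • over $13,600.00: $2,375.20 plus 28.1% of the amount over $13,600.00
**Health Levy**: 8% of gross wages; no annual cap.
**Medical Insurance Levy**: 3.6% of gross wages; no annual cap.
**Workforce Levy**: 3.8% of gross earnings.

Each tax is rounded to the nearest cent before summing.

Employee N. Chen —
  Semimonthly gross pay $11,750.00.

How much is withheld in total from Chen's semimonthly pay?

$3,761.05

Regional Income Tax: taxable = $11,750.00
  $1,550.80 + 22.9% × ($11,750.00 − $10,000.00) = $1,550.80 + 22.9% × $1,750.00 = $1,951.55
Health Levy: 8% × $11,750.00 = $940.00
Medical Insurance Levy: 3.6% × $11,750.00 = $423.00
Workforce Levy: 3.8% × $11,750.00 = $446.50
Total: $1,951.55 + $940.00 + $423.00 + $446.50 = $3,761.05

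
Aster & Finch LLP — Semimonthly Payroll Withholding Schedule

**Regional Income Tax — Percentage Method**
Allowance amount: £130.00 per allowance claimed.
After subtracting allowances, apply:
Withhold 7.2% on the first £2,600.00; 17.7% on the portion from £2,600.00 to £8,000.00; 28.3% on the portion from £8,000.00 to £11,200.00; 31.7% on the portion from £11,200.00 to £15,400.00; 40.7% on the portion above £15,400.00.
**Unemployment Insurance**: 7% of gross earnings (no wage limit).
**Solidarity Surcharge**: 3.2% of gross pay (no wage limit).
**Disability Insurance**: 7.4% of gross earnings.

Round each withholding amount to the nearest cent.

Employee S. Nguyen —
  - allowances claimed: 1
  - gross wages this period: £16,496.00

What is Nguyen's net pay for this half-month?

Regional Income Tax: taxable = £16,496.00 − 1×£130.00 = £16,366.00
  £3,380.00 + 40.7% × (£16,366.00 − £15,400.00) = £3,380.00 + 40.7% × £966.00 = £3,773.16
Unemployment Insurance: 7% × £16,496.00 = £1,154.72
Solidarity Surcharge: 3.2% × £16,496.00 = £527.87
Disability Insurance: 7.4% × £16,496.00 = £1,220.70
Total withheld: £3,773.16 + £1,154.72 + £527.87 + £1,220.70 = £6,676.45
Net pay: £16,496.00 − £6,676.45 = £9,819.55

£9,819.55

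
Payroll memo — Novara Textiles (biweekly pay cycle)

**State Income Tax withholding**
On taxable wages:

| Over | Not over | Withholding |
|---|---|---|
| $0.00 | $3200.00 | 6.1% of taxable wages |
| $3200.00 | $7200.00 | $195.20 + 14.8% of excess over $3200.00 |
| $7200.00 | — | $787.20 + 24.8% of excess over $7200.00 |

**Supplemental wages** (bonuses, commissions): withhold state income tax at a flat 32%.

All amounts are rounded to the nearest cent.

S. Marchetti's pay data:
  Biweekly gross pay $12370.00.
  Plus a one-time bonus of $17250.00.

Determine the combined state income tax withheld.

State Income Tax: taxable = $12370.00
  $787.20 + 24.8% × ($12370.00 − $7200.00) = $787.20 + 24.8% × $5170.00 = $2069.36
Supplemental (32% flat on bonus): 32% × $17250.00 = $5520.00
Total state income tax: $2069.36 + $5520.00 = $7589.36

$7589.36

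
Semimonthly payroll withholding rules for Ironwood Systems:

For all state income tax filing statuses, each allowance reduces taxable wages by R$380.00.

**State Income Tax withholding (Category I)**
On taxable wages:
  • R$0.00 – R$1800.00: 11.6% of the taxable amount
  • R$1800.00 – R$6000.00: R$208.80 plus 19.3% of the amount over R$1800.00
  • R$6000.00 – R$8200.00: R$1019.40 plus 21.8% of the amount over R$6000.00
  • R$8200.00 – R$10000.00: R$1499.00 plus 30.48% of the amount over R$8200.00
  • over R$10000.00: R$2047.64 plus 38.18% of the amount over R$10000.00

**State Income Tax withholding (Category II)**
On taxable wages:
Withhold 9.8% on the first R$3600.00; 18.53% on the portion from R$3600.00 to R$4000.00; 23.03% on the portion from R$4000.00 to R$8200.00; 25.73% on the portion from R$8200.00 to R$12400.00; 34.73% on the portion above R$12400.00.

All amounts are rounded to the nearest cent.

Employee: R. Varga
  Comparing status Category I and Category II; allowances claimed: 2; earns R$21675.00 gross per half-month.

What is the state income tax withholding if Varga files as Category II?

R$5432.10

State Income Tax (Category II): taxable = R$21675.00 − 2×R$380.00 = R$20915.00
  R$2474.84 + 34.73% × (R$20915.00 − R$12400.00) = R$2474.84 + 34.73% × R$8515.00 = R$5432.10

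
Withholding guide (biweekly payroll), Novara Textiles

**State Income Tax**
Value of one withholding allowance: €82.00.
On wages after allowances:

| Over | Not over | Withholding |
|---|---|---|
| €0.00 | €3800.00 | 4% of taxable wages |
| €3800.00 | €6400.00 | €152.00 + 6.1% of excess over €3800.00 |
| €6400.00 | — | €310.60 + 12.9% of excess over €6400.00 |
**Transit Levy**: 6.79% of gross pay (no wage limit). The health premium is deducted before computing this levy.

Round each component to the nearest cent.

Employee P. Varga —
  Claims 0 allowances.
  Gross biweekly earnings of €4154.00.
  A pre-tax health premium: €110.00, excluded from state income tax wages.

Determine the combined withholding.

State Income Tax: taxable = €4154.00 − €110.00 = €4044.00
  €152.00 + 6.1% × (€4044.00 − €3800.00) = €152.00 + 6.1% × €244.00 = €166.88
Transit Levy: 6.79% × €4044.00 = €274.59
Total: €166.88 + €274.59 = €441.47

€441.47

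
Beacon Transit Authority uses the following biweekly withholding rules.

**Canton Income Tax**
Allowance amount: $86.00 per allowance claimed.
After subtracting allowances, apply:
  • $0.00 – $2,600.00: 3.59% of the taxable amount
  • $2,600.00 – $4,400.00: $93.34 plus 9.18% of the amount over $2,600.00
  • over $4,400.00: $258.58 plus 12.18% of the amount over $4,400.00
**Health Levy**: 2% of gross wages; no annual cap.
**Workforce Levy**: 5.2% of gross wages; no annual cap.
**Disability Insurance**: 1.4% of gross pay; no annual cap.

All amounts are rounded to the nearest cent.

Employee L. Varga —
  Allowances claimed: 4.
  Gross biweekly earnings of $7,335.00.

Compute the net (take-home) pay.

Canton Income Tax: taxable = $7,335.00 − 4×$86.00 = $6,991.00
  $258.58 + 12.18% × ($6,991.00 − $4,400.00) = $258.58 + 12.18% × $2,591.00 = $574.16
Health Levy: 2% × $7,335.00 = $146.70
Workforce Levy: 5.2% × $7,335.00 = $381.42
Disability Insurance: 1.4% × $7,335.00 = $102.69
Total withheld: $574.16 + $146.70 + $381.42 + $102.69 = $1,204.97
Net pay: $7,335.00 − $1,204.97 = $6,130.03

$6,130.03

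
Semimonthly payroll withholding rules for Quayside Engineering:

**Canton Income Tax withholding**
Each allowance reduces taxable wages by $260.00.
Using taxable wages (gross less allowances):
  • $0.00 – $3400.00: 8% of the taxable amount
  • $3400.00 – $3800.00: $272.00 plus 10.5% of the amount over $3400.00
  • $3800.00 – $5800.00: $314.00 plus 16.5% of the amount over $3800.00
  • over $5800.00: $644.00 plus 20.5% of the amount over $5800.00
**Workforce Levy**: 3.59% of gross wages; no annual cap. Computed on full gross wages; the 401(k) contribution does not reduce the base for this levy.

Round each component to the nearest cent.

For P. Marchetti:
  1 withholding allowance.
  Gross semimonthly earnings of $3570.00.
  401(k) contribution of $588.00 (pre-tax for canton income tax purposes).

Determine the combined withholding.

Canton Income Tax: taxable = $3570.00 − $588.00 − 1×$260.00 = $2722.00
  8% × $2722.00 = $217.76
Workforce Levy: 3.59% × $3570.00 = $128.16
Total: $217.76 + $128.16 = $345.92

$345.92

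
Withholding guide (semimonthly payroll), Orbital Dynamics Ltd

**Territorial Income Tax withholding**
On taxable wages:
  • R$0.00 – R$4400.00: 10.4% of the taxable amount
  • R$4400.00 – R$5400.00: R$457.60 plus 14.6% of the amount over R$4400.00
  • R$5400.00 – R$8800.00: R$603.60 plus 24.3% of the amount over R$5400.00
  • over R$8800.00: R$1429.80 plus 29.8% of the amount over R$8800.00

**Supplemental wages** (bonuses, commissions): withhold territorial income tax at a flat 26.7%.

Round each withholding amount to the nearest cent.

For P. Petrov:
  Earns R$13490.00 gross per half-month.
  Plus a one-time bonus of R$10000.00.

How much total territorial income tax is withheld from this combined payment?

Territorial Income Tax: taxable = R$13490.00
  R$1429.80 + 29.8% × (R$13490.00 − R$8800.00) = R$1429.80 + 29.8% × R$4690.00 = R$2827.42
Supplemental (26.7% flat on bonus): 26.7% × R$10000.00 = R$2670.00
Total territorial income tax: R$2827.42 + R$2670.00 = R$5497.42

R$5497.42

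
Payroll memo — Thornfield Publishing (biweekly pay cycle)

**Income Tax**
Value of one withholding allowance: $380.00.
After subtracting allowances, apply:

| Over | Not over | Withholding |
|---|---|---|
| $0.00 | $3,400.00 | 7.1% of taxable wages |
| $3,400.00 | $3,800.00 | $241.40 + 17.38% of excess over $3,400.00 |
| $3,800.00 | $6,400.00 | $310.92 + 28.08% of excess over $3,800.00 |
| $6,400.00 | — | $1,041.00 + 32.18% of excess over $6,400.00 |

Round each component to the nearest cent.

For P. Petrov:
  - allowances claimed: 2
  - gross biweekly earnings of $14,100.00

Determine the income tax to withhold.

$3,274.29

Income Tax: taxable = $14,100.00 − 2×$380.00 = $13,340.00
  $1,041.00 + 32.18% × ($13,340.00 − $6,400.00) = $1,041.00 + 32.18% × $6,940.00 = $3,274.29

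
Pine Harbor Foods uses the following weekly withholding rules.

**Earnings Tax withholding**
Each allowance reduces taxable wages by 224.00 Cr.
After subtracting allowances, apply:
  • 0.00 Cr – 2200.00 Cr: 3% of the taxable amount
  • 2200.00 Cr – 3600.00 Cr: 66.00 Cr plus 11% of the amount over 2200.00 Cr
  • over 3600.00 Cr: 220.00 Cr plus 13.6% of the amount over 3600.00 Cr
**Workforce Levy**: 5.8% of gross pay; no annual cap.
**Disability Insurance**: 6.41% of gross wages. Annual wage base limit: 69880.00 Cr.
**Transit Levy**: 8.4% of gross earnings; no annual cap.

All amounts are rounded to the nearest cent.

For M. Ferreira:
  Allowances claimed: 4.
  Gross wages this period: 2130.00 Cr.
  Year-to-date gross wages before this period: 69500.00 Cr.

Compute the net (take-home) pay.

Earnings Tax: taxable = 2130.00 Cr − 4×224.00 Cr = 1234.00 Cr
  3% × 1234.00 Cr = 37.02 Cr
Workforce Levy: 5.8% × 2130.00 Cr = 123.54 Cr
Disability Insurance: cap 69880.00 Cr − YTD 69500.00 Cr = 380.00 Cr subject; 6.41% × 380.00 Cr = 24.36 Cr
Transit Levy: 8.4% × 2130.00 Cr = 178.92 Cr
Total withheld: 37.02 Cr + 123.54 Cr + 24.36 Cr + 178.92 Cr = 363.84 Cr
Net pay: 2130.00 Cr − 363.84 Cr = 1766.16 Cr

1766.16 Cr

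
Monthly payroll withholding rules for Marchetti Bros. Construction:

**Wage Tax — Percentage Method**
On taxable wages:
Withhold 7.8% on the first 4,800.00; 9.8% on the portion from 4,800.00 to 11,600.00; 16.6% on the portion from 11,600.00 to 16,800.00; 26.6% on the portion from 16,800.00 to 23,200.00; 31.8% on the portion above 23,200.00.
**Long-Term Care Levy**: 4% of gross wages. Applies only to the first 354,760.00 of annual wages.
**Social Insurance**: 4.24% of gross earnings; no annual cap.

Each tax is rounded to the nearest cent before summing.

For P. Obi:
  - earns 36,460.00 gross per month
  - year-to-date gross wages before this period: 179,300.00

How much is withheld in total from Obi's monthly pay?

Wage Tax: taxable = 36,460.00
  3,606.40 + 31.8% × (36,460.00 − 23,200.00) = 3,606.40 + 31.8% × 13,260.00 = 7,823.08
Long-Term Care Levy: 4% × 36,460.00 = 1,458.40
Social Insurance: 4.24% × 36,460.00 = 1,545.90
Total: 7,823.08 + 1,458.40 + 1,545.90 = 10,827.38

10,827.38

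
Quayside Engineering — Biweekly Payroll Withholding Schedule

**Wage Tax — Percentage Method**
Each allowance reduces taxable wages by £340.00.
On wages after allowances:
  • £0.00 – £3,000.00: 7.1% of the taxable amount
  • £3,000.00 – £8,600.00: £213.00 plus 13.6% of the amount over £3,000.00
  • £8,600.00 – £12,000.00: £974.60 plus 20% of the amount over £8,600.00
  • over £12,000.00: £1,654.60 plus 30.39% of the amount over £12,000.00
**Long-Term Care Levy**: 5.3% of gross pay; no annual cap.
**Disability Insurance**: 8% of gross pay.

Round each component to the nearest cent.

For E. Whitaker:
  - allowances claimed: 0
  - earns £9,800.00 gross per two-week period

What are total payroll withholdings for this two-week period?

£2,518.00

Wage Tax: taxable = £9,800.00
  £974.60 + 20% × (£9,800.00 − £8,600.00) = £974.60 + 20% × £1,200.00 = £1,214.60
Long-Term Care Levy: 5.3% × £9,800.00 = £519.40
Disability Insurance: 8% × £9,800.00 = £784.00
Total: £1,214.60 + £519.40 + £784.00 = £2,518.00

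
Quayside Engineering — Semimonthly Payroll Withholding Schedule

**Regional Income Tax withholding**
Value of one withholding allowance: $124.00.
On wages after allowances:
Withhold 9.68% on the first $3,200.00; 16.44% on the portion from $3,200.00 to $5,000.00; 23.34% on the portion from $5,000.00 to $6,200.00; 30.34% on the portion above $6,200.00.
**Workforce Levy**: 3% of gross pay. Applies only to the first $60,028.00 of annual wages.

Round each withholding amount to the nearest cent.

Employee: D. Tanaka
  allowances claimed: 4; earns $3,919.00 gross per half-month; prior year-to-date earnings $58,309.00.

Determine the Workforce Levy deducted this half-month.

$51.57

Workforce Levy: cap $60,028.00 − YTD $58,309.00 = $1,719.00 subject; 3% × $1,719.00 = $51.57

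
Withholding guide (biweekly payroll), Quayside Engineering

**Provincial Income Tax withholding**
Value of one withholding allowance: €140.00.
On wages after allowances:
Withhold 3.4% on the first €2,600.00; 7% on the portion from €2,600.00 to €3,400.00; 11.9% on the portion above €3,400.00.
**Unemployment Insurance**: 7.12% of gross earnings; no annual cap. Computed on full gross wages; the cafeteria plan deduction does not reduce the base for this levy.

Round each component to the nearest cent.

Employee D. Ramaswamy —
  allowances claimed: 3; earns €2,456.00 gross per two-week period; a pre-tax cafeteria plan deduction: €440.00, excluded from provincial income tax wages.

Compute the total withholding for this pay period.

Provincial Income Tax: taxable = €2,456.00 − €440.00 − 3×€140.00 = €1,596.00
  3.4% × €1,596.00 = €54.26
Unemployment Insurance: 7.12% × €2,456.00 = €174.87
Total: €54.26 + €174.87 = €229.13

€229.13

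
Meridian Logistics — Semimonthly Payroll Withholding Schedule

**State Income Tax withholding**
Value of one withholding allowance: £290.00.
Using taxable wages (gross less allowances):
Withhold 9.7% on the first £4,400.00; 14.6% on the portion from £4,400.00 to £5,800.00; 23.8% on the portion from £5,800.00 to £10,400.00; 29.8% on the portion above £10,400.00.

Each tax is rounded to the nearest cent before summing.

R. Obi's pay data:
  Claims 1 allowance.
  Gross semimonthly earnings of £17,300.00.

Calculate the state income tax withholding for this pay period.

£3,695.78

State Income Tax: taxable = £17,300.00 − 1×£290.00 = £17,010.00
  £1,726.00 + 29.8% × (£17,010.00 − £10,400.00) = £1,726.00 + 29.8% × £6,610.00 = £3,695.78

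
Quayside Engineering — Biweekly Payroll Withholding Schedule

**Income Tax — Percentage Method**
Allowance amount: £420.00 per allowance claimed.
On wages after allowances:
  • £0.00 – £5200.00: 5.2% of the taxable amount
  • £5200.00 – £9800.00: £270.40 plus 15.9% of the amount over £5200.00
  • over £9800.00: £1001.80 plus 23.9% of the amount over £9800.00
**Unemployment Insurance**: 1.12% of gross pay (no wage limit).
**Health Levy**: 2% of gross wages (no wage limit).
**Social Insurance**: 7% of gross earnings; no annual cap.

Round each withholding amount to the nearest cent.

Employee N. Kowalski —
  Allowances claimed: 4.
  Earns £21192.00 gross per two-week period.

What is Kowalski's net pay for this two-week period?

£15724.40

Income Tax: taxable = £21192.00 − 4×£420.00 = £19512.00
  £1001.80 + 23.9% × (£19512.00 − £9800.00) = £1001.80 + 23.9% × £9712.00 = £3322.97
Unemployment Insurance: 1.12% × £21192.00 = £237.35
Health Levy: 2% × £21192.00 = £423.84
Social Insurance: 7% × £21192.00 = £1483.44
Total withheld: £3322.97 + £237.35 + £423.84 + £1483.44 = £5467.60
Net pay: £21192.00 − £5467.60 = £15724.40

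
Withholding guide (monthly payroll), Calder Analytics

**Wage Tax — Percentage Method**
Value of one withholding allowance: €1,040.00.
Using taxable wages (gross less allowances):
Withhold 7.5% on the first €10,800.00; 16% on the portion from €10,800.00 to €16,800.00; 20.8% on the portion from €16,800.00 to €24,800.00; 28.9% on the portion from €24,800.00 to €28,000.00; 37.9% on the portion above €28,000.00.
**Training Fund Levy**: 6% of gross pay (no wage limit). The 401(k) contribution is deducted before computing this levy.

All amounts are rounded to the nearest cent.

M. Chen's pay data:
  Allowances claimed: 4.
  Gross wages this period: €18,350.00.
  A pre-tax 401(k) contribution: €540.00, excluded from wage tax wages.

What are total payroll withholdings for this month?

Wage Tax: taxable = €18,350.00 − €540.00 − 4×€1,040.00 = €13,650.00
  €810.00 + 16% × (€13,650.00 − €10,800.00) = €810.00 + 16% × €2,850.00 = €1,266.00
Training Fund Levy: 6% × €17,810.00 = €1,068.60
Total: €1,266.00 + €1,068.60 = €2,334.60

€2,334.60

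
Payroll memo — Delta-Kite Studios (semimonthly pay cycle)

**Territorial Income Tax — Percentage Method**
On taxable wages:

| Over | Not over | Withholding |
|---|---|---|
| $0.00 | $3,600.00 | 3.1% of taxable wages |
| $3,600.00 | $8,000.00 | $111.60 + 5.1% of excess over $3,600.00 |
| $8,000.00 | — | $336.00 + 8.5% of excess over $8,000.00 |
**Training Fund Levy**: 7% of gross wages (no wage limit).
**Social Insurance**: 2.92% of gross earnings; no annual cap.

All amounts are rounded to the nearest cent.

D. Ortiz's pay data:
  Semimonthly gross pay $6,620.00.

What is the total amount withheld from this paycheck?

Territorial Income Tax: taxable = $6,620.00
  $111.60 + 5.1% × ($6,620.00 − $3,600.00) = $111.60 + 5.1% × $3,020.00 = $265.62
Training Fund Levy: 7% × $6,620.00 = $463.40
Social Insurance: 2.92% × $6,620.00 = $193.30
Total: $265.62 + $463.40 + $193.30 = $922.32

$922.32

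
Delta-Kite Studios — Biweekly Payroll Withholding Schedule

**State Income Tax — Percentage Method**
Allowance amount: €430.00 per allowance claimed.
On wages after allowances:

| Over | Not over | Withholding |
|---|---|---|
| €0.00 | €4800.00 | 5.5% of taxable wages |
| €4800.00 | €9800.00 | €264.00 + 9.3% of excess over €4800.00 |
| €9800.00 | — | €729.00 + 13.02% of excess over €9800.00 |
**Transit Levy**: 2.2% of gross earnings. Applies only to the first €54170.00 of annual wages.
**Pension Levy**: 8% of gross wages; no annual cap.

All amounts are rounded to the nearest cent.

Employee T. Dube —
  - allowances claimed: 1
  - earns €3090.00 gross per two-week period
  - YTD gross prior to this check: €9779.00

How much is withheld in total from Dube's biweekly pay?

State Income Tax: taxable = €3090.00 − 1×€430.00 = €2660.00
  5.5% × €2660.00 = €146.30
Transit Levy: 2.2% × €3090.00 = €67.98
Pension Levy: 8% × €3090.00 = €247.20
Total: €146.30 + €67.98 + €247.20 = €461.48

€461.48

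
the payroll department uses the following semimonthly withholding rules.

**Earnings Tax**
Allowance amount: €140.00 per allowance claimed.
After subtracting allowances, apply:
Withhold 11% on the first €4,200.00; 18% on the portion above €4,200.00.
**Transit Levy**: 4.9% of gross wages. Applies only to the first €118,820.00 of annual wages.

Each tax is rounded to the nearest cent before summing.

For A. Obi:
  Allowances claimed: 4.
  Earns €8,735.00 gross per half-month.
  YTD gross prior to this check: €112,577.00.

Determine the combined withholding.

€1,483.41

Earnings Tax: taxable = €8,735.00 − 4×€140.00 = €8,175.00
  €462.00 + 18% × (€8,175.00 − €4,200.00) = €462.00 + 18% × €3,975.00 = €1,177.50
Transit Levy: cap €118,820.00 − YTD €112,577.00 = €6,243.00 subject; 4.9% × €6,243.00 = €305.91
Total: €1,177.50 + €305.91 = €1,483.41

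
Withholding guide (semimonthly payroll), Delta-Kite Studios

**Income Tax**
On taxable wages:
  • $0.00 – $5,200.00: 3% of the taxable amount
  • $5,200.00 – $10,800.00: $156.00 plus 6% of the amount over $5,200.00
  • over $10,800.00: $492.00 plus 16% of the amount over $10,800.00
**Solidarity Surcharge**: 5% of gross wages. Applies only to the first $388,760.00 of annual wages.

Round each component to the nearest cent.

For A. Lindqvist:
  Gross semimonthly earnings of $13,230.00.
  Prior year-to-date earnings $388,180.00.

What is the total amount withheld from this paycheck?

$909.80

Income Tax: taxable = $13,230.00
  $492.00 + 16% × ($13,230.00 − $10,800.00) = $492.00 + 16% × $2,430.00 = $880.80
Solidarity Surcharge: cap $388,760.00 − YTD $388,180.00 = $580.00 subject; 5% × $580.00 = $29.00
Total: $880.80 + $29.00 = $909.80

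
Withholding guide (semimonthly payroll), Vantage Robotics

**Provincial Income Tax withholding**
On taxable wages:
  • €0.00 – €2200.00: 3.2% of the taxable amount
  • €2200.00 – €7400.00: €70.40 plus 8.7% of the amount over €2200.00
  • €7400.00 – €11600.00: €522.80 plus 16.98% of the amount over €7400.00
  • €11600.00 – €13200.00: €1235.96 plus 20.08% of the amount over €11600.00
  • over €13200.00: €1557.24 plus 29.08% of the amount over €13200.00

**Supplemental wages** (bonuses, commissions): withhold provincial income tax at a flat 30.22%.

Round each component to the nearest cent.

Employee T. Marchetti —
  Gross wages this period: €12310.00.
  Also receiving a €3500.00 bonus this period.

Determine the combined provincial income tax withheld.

Provincial Income Tax: taxable = €12310.00
  €1235.96 + 20.08% × (€12310.00 − €11600.00) = €1235.96 + 20.08% × €710.00 = €1378.53
Supplemental (30.22% flat on bonus): 30.22% × €3500.00 = €1057.70
Total provincial income tax: €1378.53 + €1057.70 = €2436.23

€2436.23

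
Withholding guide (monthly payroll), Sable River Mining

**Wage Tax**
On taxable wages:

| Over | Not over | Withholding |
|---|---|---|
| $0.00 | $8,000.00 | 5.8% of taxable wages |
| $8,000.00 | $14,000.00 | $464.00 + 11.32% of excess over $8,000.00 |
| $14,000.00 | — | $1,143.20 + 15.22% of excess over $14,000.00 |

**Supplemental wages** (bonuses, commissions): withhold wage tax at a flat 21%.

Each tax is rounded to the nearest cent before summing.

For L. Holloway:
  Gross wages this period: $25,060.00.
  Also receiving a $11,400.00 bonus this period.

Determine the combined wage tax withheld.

$5,220.53

Wage Tax: taxable = $25,060.00
  $1,143.20 + 15.22% × ($25,060.00 − $14,000.00) = $1,143.20 + 15.22% × $11,060.00 = $2,826.53
Supplemental (21% flat on bonus): 21% × $11,400.00 = $2,394.00
Total wage tax: $2,826.53 + $2,394.00 = $5,220.53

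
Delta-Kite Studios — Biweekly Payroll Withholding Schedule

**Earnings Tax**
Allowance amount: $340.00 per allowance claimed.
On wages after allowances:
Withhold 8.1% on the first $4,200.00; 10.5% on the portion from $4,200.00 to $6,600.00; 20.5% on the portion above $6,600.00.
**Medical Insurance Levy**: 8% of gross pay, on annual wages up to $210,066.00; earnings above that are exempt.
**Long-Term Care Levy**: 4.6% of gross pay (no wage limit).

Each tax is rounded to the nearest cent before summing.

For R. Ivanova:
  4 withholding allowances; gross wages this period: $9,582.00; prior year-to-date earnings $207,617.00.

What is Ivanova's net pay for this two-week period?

$8,020.60

Earnings Tax: taxable = $9,582.00 − 4×$340.00 = $8,222.00
  $592.20 + 20.5% × ($8,222.00 − $6,600.00) = $592.20 + 20.5% × $1,622.00 = $924.71
Medical Insurance Levy: cap $210,066.00 − YTD $207,617.00 = $2,449.00 subject; 8% × $2,449.00 = $195.92
Long-Term Care Levy: 4.6% × $9,582.00 = $440.77
Total withheld: $924.71 + $195.92 + $440.77 = $1,561.40
Net pay: $9,582.00 − $1,561.40 = $8,020.60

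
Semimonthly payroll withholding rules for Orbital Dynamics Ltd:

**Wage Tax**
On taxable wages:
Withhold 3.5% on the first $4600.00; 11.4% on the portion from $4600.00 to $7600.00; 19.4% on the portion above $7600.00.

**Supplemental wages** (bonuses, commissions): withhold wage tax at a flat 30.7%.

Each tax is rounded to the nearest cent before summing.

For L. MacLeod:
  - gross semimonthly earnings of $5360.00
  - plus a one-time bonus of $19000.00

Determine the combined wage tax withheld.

Wage Tax: taxable = $5360.00
  $161.00 + 11.4% × ($5360.00 − $4600.00) = $161.00 + 11.4% × $760.00 = $247.64
Supplemental (30.7% flat on bonus): 30.7% × $19000.00 = $5833.00
Total wage tax: $247.64 + $5833.00 = $6080.64

$6080.64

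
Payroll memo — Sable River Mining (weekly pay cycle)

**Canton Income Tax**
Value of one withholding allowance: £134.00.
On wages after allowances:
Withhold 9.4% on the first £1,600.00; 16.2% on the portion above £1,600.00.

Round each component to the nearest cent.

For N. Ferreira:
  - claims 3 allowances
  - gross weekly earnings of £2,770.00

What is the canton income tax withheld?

£274.82

Canton Income Tax: taxable = £2,770.00 − 3×£134.00 = £2,368.00
  £150.40 + 16.2% × (£2,368.00 − £1,600.00) = £150.40 + 16.2% × £768.00 = £274.82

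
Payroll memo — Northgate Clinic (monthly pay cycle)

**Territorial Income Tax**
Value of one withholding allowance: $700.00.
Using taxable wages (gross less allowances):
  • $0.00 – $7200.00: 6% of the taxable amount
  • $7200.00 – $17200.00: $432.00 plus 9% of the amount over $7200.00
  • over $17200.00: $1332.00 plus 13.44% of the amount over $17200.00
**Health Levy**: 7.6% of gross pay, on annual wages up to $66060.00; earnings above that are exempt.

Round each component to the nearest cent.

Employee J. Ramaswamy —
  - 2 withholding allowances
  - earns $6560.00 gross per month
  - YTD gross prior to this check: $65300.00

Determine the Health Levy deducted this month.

$57.76

Health Levy: cap $66060.00 − YTD $65300.00 = $760.00 subject; 7.6% × $760.00 = $57.76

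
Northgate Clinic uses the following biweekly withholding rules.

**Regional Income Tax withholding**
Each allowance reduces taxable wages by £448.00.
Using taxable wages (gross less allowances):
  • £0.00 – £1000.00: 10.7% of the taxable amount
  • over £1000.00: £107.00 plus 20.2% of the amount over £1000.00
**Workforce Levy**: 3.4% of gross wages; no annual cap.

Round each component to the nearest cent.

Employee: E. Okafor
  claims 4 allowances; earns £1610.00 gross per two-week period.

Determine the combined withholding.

Regional Income Tax: taxable = £1610.00 − 4×£448.00 = £-182.00
  Taxable ≤ 0 → £0.00
Workforce Levy: 3.4% × £1610.00 = £54.74
Total: £0.00 + £54.74 = £54.74

£54.74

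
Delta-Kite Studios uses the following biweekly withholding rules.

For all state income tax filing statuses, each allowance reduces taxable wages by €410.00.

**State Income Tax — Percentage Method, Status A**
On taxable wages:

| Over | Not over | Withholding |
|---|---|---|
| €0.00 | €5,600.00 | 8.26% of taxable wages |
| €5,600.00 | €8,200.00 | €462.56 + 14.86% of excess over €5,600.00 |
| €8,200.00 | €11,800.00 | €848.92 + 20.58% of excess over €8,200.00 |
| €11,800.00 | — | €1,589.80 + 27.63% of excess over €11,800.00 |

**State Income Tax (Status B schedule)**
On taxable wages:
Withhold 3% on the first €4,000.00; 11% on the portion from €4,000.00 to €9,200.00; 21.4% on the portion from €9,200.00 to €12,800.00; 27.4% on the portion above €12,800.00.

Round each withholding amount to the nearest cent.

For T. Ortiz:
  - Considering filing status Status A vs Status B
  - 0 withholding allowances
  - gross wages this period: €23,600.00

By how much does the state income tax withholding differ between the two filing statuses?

State Income Tax (Status A): taxable = €23,600.00
  €1,589.80 + 27.63% × (€23,600.00 − €11,800.00) = €1,589.80 + 27.63% × €11,800.00 = €4,850.14
State Income Tax (Status B): taxable = €23,600.00
  €1,462.40 + 27.4% × (€23,600.00 − €12,800.00) = €1,462.40 + 27.4% × €10,800.00 = €4,421.60
Difference: |€4,850.14 − €4,421.60| = €428.54 (higher under Status A)

€428.54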